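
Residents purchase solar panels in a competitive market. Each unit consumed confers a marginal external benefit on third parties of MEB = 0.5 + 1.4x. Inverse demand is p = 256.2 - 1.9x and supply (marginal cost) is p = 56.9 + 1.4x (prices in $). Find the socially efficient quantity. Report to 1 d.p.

x* = 105.2

Social marginal benefit = demand + MEB = 256.7 - 0.5x.
Set SMB = MC: 256.7 - 0.5x = 56.9 + 1.4x → x* = 105.1579.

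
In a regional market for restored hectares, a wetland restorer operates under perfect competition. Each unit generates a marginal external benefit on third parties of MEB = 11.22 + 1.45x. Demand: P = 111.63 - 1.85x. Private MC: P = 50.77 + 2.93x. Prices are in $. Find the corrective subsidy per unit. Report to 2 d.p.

subsidy = $42.61 per unit

Social marginal cost = private MC − MEB = 39.55 + 1.48x.
Set SMC = demand: 39.55 + 1.48x = 111.63 - 1.85x → x* = 21.6456.
The Pigouvian subsidy equals MEB at x*: 11.22 + 1.45×21.6456 = 42.6061.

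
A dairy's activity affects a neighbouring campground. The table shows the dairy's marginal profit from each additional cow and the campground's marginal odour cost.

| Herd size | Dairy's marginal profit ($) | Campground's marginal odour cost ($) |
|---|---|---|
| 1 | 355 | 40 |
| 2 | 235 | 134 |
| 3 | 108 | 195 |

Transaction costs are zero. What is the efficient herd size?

Bargaining reaches the level where marginal profit last exceeds marginal odour cost.
That holds through level 2 (235 ≥ 134) but not at 3 (108 < 195).

2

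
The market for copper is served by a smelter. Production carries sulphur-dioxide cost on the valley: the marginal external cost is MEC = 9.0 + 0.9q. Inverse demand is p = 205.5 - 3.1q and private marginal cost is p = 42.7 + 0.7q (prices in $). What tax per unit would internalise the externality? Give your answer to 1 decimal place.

Social marginal cost = private MC + MEC = 51.7 + 1.6q.
Set SMC = demand: 51.7 + 1.6q = 205.5 - 3.1q → q* = 32.7234.
The Pigouvian tax equals MEC at q*: 9.0 + 0.9×32.7234 = 38.4511.

tax = $38.5 per unit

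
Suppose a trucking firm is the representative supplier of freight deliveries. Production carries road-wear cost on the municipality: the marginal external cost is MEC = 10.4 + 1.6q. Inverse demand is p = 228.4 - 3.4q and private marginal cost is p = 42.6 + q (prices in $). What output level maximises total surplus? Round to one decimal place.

Social marginal cost = private MC + MEC = 53.0 + 2.6q.
Set SMC = demand: 53.0 + 2.6q = 228.4 - 3.4q → q* = 29.2333.

q* = 29.2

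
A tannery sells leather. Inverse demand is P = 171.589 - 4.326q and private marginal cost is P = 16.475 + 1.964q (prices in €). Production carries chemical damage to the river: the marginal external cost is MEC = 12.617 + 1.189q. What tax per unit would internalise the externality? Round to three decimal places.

tax = €35.271 per unit

Social marginal cost = private MC + MEC = 29.092 + 3.153q.
Set SMC = demand: 29.092 + 3.153q = 171.589 - 4.326q → q* = 19.0529.
The Pigouvian tax equals MEC at q*: 12.617 + 1.189×19.0529 = 35.2709.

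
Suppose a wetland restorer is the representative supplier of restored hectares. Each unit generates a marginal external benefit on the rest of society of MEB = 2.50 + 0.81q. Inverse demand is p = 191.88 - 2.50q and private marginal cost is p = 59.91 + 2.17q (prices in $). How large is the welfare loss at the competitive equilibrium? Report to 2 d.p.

DWL = $83.50

Market equilibrium (private): 59.91 + 2.17q = 191.88 - 2.50q → q_m = 28.2591.
Social marginal cost = private MC − MEB = 57.41 + 1.36q.
Set SMC = demand: 57.41 + 1.36q = 191.88 - 2.50q → q* = 34.8368.
The loss is the area between SMC and demand from q* to q_m; with linear curves that's a triangle of height MEB(q_m).
DWL = ½ × 6.5777 × 25.3899 = 83.5036.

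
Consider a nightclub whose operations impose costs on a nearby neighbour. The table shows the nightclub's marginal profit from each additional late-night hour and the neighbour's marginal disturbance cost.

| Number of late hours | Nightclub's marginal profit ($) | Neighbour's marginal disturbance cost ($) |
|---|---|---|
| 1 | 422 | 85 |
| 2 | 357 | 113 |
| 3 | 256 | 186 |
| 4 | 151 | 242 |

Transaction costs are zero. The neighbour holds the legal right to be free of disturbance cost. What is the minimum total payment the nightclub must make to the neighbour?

Efficient level: marginal profit ≥ marginal disturbance cost through level 3, so k* = 3.
With the neighbour holding the right, the nightclub must at least compensate total damage at k*: 85 + 113 + 186 = 384.

$384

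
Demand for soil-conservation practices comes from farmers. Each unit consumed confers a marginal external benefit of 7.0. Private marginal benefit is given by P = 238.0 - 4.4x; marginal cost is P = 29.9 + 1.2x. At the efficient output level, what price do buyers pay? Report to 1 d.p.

Social marginal benefit = demand + MEB = 245.0 - 4.4x.
Set SMB = MC: 245.0 - 4.4x = 29.9 + 1.2x → x* = 38.4107.
Consumer price on the demand curve at x*: 238.0 − 4.4×38.4107 = 68.9929.

P = 69.0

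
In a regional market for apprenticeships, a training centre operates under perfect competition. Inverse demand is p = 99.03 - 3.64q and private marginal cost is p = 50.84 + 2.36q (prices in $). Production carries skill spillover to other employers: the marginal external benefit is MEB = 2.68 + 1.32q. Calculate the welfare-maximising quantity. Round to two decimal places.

Social marginal cost = private MC − MEB = 48.16 + 1.04q.
Set SMC = demand: 48.16 + 1.04q = 99.03 - 3.64q → q* = 10.8697.

q* = 10.87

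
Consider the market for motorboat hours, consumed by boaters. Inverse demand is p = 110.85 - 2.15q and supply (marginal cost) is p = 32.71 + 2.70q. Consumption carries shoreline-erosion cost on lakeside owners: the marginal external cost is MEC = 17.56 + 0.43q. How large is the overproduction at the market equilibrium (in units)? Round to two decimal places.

4.64 units

Market equilibrium (private): 32.71 + 2.70q = 110.85 - 2.15q → q_m = 16.1113.
Social marginal benefit = demand − MEC = 93.29 - 2.58q.
Set SMB = MC: 93.29 - 2.58q = 32.71 + 2.70q → q* = 11.4735.
Gap = |16.1113 − 11.4735| = 4.6378.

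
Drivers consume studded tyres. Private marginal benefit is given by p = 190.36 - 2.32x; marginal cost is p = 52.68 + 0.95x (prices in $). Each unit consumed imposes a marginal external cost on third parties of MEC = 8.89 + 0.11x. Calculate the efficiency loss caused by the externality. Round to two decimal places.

Market equilibrium (private): 52.68 + 0.95x = 190.36 - 2.32x → x_m = 42.1040.
Social marginal benefit = demand − MEC = 181.47 - 2.43x.
Set SMB = MC: 181.47 - 2.43x = 52.68 + 0.95x → x* = 38.1036.
The loss is the area between SMB and MC from x* to x_m; with linear curves that's a triangle of height MEC(x_m).
DWL = ½ × 4.0004 × 13.5214 = 27.0455.

DWL = $27.05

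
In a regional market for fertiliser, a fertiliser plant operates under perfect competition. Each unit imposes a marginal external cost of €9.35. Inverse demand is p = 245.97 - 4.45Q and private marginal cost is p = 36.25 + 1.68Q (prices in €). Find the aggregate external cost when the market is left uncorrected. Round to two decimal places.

€319.88

Market equilibrium (private): 36.25 + 1.68Q = 245.97 - 4.45Q → Q_m = 34.2121.
Total external cost = MEC × Q_m = 9.35 × 34.2121 = 319.8831.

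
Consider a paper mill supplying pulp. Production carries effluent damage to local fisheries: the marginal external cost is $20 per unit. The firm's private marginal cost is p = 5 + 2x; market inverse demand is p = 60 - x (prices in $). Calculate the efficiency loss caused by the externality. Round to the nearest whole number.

DWL = $67

Market equilibrium (private): 5 + 2x = 60 - x → x_m = 18.3333.
Social marginal cost = private MC + MEC = 25 + 2x.
Set SMC = demand: 25 + 2x = 60 - x → x* = 11.6667.
Between x* and x_m the wedge SMC − demand runs linearly from 0 to MEC(x_m), so the loss is a triangle.
DWL = ½ × 6.6666 × 20.0000 = 66.6660.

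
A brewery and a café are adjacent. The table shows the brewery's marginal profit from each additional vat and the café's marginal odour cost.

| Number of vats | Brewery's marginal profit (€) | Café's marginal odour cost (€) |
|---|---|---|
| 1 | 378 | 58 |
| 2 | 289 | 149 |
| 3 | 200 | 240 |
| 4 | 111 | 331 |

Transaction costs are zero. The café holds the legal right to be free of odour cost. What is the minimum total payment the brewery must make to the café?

€207

Efficient level: marginal profit ≥ marginal odour cost through level 2, so k* = 2.
With the café holding the right, the brewery must at least compensate total damage at k*: 58 + 149 = 207.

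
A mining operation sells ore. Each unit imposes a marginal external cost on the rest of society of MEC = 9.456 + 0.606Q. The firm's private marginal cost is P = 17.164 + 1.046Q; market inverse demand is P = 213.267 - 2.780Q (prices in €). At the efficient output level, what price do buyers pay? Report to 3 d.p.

Social marginal cost = private MC + MEC = 26.620 + 1.652Q.
Set SMC = demand: 26.620 + 1.652Q = 213.267 - 2.780Q → Q* = 42.1135.
Consumer price on the demand curve at Q*: 213.267 − 2.780×42.1135 = 96.1915.

P = €96.191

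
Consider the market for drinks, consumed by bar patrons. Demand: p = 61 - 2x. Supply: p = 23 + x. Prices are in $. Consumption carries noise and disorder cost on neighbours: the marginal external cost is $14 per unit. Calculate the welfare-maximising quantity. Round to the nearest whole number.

x* = 8

Social marginal benefit = demand − MEC = 47 - 2x.
Set SMB = MC: 47 - 2x = 23 + x → x* = 8.0000.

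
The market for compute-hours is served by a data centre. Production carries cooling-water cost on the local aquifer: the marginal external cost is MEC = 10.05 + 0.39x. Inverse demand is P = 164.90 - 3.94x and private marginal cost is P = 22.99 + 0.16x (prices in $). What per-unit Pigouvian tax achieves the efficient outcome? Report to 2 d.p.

tax = $21.50 per unit

Social marginal cost = private MC + MEC = 33.04 + 0.55x.
Set SMC = demand: 33.04 + 0.55x = 164.90 - 3.94x → x* = 29.3675.
The Pigouvian tax equals MEC at x*: 10.05 + 0.39×29.3675 = 21.5033.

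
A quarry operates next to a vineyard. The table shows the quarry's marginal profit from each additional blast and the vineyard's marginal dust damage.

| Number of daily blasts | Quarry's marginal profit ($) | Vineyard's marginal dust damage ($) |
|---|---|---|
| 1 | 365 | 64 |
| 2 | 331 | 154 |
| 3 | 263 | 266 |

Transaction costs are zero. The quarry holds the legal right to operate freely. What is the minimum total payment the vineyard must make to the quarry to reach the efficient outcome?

$263

Left alone the quarry would choose level 3 (marginal profit stays positive).
Efficient level: k* = 2 (marginal profit ≥ marginal dust damage through 2).
The vineyard must at least cover the quarry's forgone profit from cutting 3→2: 263 = 263.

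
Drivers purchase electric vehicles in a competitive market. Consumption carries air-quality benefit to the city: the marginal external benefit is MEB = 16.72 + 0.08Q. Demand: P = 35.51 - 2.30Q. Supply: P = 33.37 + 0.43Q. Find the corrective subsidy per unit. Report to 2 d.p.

subsidy = 17.29 per unit

Social marginal benefit = demand + MEB = 52.23 - 2.22Q.
Set SMB = MC: 52.23 - 2.22Q = 33.37 + 0.43Q → Q* = 7.1170.
The Pigouvian subsidy equals MEB at Q*: 16.72 + 0.08×7.1170 = 17.2894.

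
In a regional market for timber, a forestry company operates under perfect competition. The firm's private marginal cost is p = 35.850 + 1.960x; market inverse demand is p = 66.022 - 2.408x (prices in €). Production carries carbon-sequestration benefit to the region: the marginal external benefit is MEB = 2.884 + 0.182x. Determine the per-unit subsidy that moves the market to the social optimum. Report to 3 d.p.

Social marginal cost = private MC − MEB = 32.966 + 1.778x.
Set SMC = demand: 32.966 + 1.778x = 66.022 - 2.408x → x* = 7.8968.
The Pigouvian subsidy equals MEB at x*: 2.884 + 0.182×7.8968 = 4.3212.

subsidy = €4.321 per unit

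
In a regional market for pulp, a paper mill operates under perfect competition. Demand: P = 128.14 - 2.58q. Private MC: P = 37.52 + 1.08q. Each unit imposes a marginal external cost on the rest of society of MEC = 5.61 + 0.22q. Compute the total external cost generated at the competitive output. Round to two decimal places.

Market equilibrium (private): 37.52 + 1.08q = 128.14 - 2.58q → q_m = 24.7596.
Total external cost = ∫₀^{q_m} (5.61 + 0.22q) dq = 5.61×24.7596 + ½×0.22×24.7596² = 206.3355.

206.34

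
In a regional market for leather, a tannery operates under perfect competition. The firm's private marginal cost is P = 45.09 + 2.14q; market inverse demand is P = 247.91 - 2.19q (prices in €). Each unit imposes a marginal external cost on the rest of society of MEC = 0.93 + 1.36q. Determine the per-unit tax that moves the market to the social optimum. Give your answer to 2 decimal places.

Social marginal cost = private MC + MEC = 46.02 + 3.50q.
Set SMC = demand: 46.02 + 3.50q = 247.91 - 2.19q → q* = 35.4815.
The Pigouvian tax equals MEC at q*: 0.93 + 1.36×35.4815 = 49.1848.

tax = €49.18 per unit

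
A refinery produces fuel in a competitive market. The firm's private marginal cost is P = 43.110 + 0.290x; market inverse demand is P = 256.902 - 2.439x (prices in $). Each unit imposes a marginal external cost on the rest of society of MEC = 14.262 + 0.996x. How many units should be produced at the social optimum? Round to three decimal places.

Social marginal cost = private MC + MEC = 57.372 + 1.286x.
Set SMC = demand: 57.372 + 1.286x = 256.902 - 2.439x → x* = 53.5651.

x* = 53.565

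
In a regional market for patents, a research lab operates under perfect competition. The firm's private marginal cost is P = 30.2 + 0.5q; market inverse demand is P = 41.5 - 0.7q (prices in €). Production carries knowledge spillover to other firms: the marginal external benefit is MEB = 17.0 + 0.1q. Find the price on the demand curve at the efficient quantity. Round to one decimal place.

Social marginal cost = private MC − MEB = 13.2 + 0.4q.
Set SMC = demand: 13.2 + 0.4q = 41.5 - 0.7q → q* = 25.7273.
Consumer price on the demand curve at q*: 41.5 − 0.7×25.7273 = 23.4909.

P = €23.5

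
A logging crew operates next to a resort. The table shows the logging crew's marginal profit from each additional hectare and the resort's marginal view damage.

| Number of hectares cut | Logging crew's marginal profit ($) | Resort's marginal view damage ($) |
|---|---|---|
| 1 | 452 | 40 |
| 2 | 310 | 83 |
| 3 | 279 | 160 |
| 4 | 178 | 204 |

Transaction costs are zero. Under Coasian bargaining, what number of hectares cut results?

Bargaining reaches the level where marginal profit last exceeds marginal view damage.
That holds through level 3 (279 ≥ 160) but not at 4 (178 < 204).

3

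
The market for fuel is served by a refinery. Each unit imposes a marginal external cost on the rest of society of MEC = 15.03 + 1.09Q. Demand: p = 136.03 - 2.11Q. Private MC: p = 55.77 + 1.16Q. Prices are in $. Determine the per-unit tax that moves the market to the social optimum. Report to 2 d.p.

Social marginal cost = private MC + MEC = 70.80 + 2.25Q.
Set SMC = demand: 70.80 + 2.25Q = 136.03 - 2.11Q → Q* = 14.9610.
The Pigouvian tax equals MEC at Q*: 15.03 + 1.09×14.9610 = 31.3375.

tax = $31.34 per unit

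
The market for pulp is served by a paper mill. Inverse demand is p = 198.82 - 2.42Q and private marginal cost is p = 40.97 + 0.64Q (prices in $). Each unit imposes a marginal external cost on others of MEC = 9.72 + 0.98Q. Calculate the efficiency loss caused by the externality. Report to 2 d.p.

DWL = $449.61

Market equilibrium (private): 40.97 + 0.64Q = 198.82 - 2.42Q → Q_m = 51.5850.
Social marginal cost = private MC + MEC = 50.69 + 1.62Q.
Set SMC = demand: 50.69 + 1.62Q = 198.82 - 2.42Q → Q* = 36.6658.
Between Q* and Q_m the wedge SMC − demand runs linearly from 0 to MEC(Q_m), so the loss is a triangle.
DWL = ½ × 14.9192 × 60.2733 = 449.6147.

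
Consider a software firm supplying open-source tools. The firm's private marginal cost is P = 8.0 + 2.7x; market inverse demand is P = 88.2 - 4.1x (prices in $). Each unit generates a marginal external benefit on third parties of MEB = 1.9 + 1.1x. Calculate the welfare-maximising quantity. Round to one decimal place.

x* = 14.4

Social marginal cost = private MC − MEB = 6.1 + 1.6x.
Set SMC = demand: 6.1 + 1.6x = 88.2 - 4.1x → x* = 14.4035.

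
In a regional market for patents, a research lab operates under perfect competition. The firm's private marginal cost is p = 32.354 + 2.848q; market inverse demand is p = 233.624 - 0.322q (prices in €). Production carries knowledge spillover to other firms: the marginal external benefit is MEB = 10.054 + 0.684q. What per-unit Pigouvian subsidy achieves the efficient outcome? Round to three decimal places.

Social marginal cost = private MC − MEB = 22.300 + 2.164q.
Set SMC = demand: 22.300 + 2.164q = 233.624 - 0.322q → q* = 85.0056.
The Pigouvian subsidy equals MEB at q*: 10.054 + 0.684×85.0056 = 68.1978.

subsidy = €68.198 per unit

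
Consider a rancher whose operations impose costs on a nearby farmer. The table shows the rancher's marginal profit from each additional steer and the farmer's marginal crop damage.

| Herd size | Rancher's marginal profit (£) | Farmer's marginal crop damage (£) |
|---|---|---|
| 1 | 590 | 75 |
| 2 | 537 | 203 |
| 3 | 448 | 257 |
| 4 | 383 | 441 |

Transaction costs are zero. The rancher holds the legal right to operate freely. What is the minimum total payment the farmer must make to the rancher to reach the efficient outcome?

£383

Left alone the rancher would choose level 4 (marginal profit stays positive).
Efficient level: k* = 3 (marginal profit ≥ marginal crop damage through 3).
The farmer must at least cover the rancher's forgone profit from cutting 4→3: 383 = 383.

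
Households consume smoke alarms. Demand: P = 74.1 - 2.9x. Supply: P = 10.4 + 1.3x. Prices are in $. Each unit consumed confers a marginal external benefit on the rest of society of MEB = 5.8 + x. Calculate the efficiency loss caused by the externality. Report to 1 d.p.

Market equilibrium (private): 10.4 + 1.3x = 74.1 - 2.9x → x_m = 15.1667.
Social marginal benefit = demand + MEB = 79.9 - 1.9x.
Set SMB = MC: 79.9 - 1.9x = 10.4 + 1.3x → x* = 21.7188.
Height of the DWL triangle at x_m is SMB(x_m) − MC(x_m) = MEB(x_m) = 20.9667.
DWL = ½ × 6.5521 × 20.9667 = 68.6880.

DWL = $68.7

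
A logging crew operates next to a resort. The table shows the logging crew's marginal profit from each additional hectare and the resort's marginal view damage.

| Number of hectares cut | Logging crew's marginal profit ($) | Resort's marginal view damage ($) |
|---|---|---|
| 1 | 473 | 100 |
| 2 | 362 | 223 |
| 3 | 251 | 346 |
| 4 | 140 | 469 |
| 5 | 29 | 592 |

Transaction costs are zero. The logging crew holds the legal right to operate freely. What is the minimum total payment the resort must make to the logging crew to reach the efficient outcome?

Left alone the logging crew would choose level 5 (marginal profit stays positive).
Efficient level: k* = 2 (marginal profit ≥ marginal view damage through 2).
The resort must at least cover the logging crew's forgone profit from cutting 5→2: 251 + 140 + 29 = 420.

$420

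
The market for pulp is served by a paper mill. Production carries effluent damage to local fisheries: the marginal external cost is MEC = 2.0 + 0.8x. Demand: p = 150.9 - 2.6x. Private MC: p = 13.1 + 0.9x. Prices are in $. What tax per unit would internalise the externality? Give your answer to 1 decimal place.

tax = $27.3 per unit

Social marginal cost = private MC + MEC = 15.1 + 1.7x.
Set SMC = demand: 15.1 + 1.7x = 150.9 - 2.6x → x* = 31.5814.
The Pigouvian tax equals MEC at x*: 2.0 + 0.8×31.5814 = 27.2651.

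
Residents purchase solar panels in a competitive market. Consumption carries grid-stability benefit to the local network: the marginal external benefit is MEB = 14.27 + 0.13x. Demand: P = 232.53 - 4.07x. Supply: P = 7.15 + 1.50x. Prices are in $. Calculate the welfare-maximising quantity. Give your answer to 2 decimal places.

x* = 44.05

Social marginal benefit = demand + MEB = 246.80 - 3.94x.
Set SMB = MC: 246.80 - 3.94x = 7.15 + 1.50x → x* = 44.0533.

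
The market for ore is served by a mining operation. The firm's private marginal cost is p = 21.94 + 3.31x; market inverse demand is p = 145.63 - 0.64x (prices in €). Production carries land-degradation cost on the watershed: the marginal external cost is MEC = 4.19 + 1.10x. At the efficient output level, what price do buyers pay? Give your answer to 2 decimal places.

Social marginal cost = private MC + MEC = 26.13 + 4.41x.
Set SMC = demand: 26.13 + 4.41x = 145.63 - 0.64x → x* = 23.6634.
Consumer price on the demand curve at x*: 145.63 − 0.64×23.6634 = 130.4854.

P = €130.49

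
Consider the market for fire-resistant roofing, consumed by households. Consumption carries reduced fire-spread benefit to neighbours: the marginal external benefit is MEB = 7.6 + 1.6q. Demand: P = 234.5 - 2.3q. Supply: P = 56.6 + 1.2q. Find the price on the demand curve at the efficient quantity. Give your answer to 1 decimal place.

P = 9.9

Social marginal benefit = demand + MEB = 242.1 - 0.7q.
Set SMB = MC: 242.1 - 0.7q = 56.6 + 1.2q → q* = 97.6316.
Consumer price on the demand curve at q*: 234.5 − 2.3×97.6316 = 9.9473.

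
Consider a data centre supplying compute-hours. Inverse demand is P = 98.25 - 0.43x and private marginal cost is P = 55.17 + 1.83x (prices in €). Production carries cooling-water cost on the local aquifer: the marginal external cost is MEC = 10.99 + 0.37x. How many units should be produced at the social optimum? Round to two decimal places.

Social marginal cost = private MC + MEC = 66.16 + 2.20x.
Set SMC = demand: 66.16 + 2.20x = 98.25 - 0.43x → x* = 12.2015.

x* = 12.20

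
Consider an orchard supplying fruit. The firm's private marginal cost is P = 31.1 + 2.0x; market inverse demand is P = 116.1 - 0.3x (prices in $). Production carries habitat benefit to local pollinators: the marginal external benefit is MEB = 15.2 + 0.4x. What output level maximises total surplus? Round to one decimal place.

x* = 52.7

Social marginal cost = private MC − MEB = 15.9 + 1.6x.
Set SMC = demand: 15.9 + 1.6x = 116.1 - 0.3x → x* = 52.7368.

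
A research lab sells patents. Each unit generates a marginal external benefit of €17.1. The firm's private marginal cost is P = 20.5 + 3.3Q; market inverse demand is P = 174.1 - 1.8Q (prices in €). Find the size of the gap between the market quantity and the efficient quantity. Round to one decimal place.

Market equilibrium (private): 20.5 + 3.3Q = 174.1 - 1.8Q → Q_m = 30.1176.
Social marginal cost = private MC − MEB = 3.4 + 3.3Q.
Set SMC = demand: 3.4 + 3.3Q = 174.1 - 1.8Q → Q* = 33.4706.
Gap = |30.1176 − 33.4706| = 3.3530.

3.4 units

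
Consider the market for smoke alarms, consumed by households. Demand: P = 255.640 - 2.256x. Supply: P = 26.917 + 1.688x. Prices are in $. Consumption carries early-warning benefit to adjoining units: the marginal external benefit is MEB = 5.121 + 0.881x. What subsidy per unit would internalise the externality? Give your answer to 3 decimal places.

Social marginal benefit = demand + MEB = 260.761 - 1.375x.
Set SMB = MC: 260.761 - 1.375x = 26.917 + 1.688x → x* = 76.3448.
The Pigouvian subsidy equals MEB at x*: 5.121 + 0.881×76.3448 = 72.3808.

subsidy = $72.381 per unit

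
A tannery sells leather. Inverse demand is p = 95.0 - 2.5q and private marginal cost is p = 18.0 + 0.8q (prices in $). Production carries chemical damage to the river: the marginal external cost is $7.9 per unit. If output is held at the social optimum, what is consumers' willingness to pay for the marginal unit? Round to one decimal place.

Social marginal cost = private MC + MEC = 25.9 + 0.8q.
Set SMC = demand: 25.9 + 0.8q = 95.0 - 2.5q → q* = 20.9394.
Consumer price on the demand curve at q*: 95.0 − 2.5×20.9394 = 42.6515.

P = $42.7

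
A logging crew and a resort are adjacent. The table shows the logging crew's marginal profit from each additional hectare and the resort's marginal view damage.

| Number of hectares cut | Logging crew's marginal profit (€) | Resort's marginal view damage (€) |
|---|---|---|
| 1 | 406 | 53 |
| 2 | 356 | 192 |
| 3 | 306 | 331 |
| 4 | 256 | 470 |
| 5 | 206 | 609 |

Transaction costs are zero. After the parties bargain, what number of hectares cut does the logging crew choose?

2

Bargaining reaches the level where marginal profit last exceeds marginal view damage.
That holds through level 2 (356 ≥ 192) but not at 3 (306 < 331).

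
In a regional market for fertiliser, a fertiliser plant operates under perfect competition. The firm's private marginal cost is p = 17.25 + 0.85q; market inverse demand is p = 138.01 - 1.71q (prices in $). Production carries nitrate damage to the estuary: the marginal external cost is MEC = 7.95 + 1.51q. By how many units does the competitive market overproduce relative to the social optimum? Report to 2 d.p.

19.45 units

Market equilibrium (private): 17.25 + 0.85q = 138.01 - 1.71q → q_m = 47.1719.
Social marginal cost = private MC + MEC = 25.20 + 2.36q.
Set SMC = demand: 25.20 + 2.36q = 138.01 - 1.71q → q* = 27.7174.
Gap = |47.1719 − 27.7174| = 19.4545.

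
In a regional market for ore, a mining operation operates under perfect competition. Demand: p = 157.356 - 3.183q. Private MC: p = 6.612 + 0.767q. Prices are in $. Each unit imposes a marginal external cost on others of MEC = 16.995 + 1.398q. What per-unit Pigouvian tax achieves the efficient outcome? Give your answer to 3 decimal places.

tax = $51.958 per unit

Social marginal cost = private MC + MEC = 23.607 + 2.165q.
Set SMC = demand: 23.607 + 2.165q = 157.356 - 3.183q → q* = 25.0092.
The Pigouvian tax equals MEC at q*: 16.995 + 1.398×25.0092 = 51.9579.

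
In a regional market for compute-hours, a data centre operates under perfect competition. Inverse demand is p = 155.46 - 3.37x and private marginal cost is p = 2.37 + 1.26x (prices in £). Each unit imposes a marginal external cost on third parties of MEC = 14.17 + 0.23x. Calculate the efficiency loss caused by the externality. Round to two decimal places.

Market equilibrium (private): 2.37 + 1.26x = 155.46 - 3.37x → x_m = 33.0648.
Social marginal cost = private MC + MEC = 16.54 + 1.49x.
Set SMC = demand: 16.54 + 1.49x = 155.46 - 3.37x → x* = 28.5844.
Between x* and x_m the wedge SMC − demand runs linearly from 0 to MEC(x_m), so the loss is a triangle.
DWL = ½ × 4.4804 × 21.7749 = 48.7801.

DWL = £48.78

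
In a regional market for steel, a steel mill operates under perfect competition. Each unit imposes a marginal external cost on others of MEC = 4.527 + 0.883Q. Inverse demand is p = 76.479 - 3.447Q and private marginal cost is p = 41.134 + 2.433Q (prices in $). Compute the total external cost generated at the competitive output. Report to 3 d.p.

$43.165

Market equilibrium (private): 41.134 + 2.433Q = 76.479 - 3.447Q → Q_m = 6.0111.
Total external cost = ∫₀^{Q_m} (4.527 + 0.883Q) dQ = 4.527×6.0111 + ½×0.883×6.0111² = 43.1651.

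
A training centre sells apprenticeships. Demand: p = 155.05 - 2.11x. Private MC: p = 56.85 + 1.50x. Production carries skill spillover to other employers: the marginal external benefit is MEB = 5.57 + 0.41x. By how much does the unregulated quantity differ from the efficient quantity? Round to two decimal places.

5.23 units

Market equilibrium (private): 56.85 + 1.50x = 155.05 - 2.11x → x_m = 27.2022.
Social marginal cost = private MC − MEB = 51.28 + 1.09x.
Set SMC = demand: 51.28 + 1.09x = 155.05 - 2.11x → x* = 32.4281.
Gap = |27.2022 − 32.4281| = 5.2259.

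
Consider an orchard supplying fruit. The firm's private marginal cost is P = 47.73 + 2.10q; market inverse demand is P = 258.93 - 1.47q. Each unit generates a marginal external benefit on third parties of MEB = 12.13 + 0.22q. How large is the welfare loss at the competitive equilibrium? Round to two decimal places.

Market equilibrium (private): 47.73 + 2.10q = 258.93 - 1.47q → q_m = 59.1597.
Social marginal cost = private MC − MEB = 35.60 + 1.88q.
Set SMC = demand: 35.60 + 1.88q = 258.93 - 1.47q → q* = 66.6657.
Height of the DWL triangle at q_m is demand(q_m) − SMC(q_m) = MEB(q_m) = 25.1451.
DWL = ½ × 7.5060 × 25.1451 = 94.3696.

DWL = 94.37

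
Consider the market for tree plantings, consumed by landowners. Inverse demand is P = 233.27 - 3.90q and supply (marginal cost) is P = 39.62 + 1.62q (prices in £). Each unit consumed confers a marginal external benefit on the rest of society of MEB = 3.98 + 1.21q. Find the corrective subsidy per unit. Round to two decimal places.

Social marginal benefit = demand + MEB = 237.25 - 2.69q.
Set SMB = MC: 237.25 - 2.69q = 39.62 + 1.62q → q* = 45.8538.
The Pigouvian subsidy equals MEB at q*: 3.98 + 1.21×45.8538 = 59.4631.

subsidy = £59.46 per unit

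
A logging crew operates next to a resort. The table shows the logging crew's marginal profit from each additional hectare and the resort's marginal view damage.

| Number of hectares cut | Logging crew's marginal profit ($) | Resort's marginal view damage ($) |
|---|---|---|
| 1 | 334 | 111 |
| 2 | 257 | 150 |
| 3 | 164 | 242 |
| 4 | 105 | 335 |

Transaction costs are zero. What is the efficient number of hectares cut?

Bargaining reaches the level where marginal profit last exceeds marginal view damage.
That holds through level 2 (257 ≥ 150) but not at 3 (164 < 242).

2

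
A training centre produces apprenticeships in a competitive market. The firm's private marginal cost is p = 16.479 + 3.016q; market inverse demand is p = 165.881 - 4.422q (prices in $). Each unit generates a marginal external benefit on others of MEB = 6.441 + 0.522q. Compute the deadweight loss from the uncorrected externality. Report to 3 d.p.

Market equilibrium (private): 16.479 + 3.016q = 165.881 - 4.422q → q_m = 20.0863.
Social marginal cost = private MC − MEB = 10.038 + 2.494q.
Set SMC = demand: 10.038 + 2.494q = 165.881 - 4.422q → q* = 22.5337.
The welfare-loss triangle has base |q_m − q*| and height MEB(q_m) (the vertical gap between SMC and demand is zero at q* and MEB at q_m).
DWL = ½ × 2.4474 × 16.9261 = 20.7125.

DWL = $20.712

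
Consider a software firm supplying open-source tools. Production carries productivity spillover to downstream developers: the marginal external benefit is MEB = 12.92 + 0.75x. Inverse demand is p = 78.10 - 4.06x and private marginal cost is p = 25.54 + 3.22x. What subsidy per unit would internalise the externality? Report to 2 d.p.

Social marginal cost = private MC − MEB = 12.62 + 2.47x.
Set SMC = demand: 12.62 + 2.47x = 78.10 - 4.06x → x* = 10.0276.
The Pigouvian subsidy equals MEB at x*: 12.92 + 0.75×10.0276 = 20.4407.

subsidy = 20.44 per unit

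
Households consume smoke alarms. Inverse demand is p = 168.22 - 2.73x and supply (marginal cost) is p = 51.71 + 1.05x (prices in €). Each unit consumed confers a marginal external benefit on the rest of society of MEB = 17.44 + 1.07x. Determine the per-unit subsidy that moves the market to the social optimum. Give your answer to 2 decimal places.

subsidy = €70.33 per unit

Social marginal benefit = demand + MEB = 185.66 - 1.66x.
Set SMB = MC: 185.66 - 1.66x = 51.71 + 1.05x → x* = 49.4280.
The Pigouvian subsidy equals MEB at x*: 17.44 + 1.07×49.4280 = 70.3280.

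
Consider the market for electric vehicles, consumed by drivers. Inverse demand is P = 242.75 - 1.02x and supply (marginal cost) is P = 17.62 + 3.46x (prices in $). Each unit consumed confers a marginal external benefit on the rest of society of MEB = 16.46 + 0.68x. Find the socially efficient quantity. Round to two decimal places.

x* = 63.58

Social marginal benefit = demand + MEB = 259.21 - 0.34x.
Set SMB = MC: 259.21 - 0.34x = 17.62 + 3.46x → x* = 63.5763.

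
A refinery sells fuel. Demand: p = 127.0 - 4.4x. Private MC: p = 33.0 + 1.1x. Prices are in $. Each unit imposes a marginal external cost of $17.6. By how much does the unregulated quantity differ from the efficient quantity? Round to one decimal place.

Market equilibrium (private): 33.0 + 1.1x = 127.0 - 4.4x → x_m = 17.0909.
Social marginal cost = private MC + MEC = 50.6 + 1.1x.
Set SMC = demand: 50.6 + 1.1x = 127.0 - 4.4x → x* = 13.8909.
Gap = |17.0909 − 13.8909| = 3.2000.

3.2 units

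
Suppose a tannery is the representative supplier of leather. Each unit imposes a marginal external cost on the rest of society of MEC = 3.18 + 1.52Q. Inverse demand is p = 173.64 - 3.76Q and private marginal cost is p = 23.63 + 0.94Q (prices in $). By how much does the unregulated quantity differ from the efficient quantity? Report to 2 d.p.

Market equilibrium (private): 23.63 + 0.94Q = 173.64 - 3.76Q → Q_m = 31.9170.
Social marginal cost = private MC + MEC = 26.81 + 2.46Q.
Set SMC = demand: 26.81 + 2.46Q = 173.64 - 3.76Q → Q* = 23.6061.
Gap = |31.9170 − 23.6061| = 8.3109.

8.31 units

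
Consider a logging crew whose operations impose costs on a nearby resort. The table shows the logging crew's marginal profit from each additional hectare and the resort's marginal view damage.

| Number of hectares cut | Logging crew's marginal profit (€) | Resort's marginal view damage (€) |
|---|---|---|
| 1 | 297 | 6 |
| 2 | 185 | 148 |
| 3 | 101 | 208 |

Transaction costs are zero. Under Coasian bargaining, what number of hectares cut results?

2

Bargaining reaches the level where marginal profit last exceeds marginal view damage.
That holds through level 2 (185 ≥ 148) but not at 3 (101 < 208).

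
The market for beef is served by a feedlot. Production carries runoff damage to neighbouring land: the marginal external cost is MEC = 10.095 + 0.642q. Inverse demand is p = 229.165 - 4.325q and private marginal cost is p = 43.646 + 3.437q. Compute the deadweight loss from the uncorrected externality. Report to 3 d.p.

Market equilibrium (private): 43.646 + 3.437q = 229.165 - 4.325q → q_m = 23.9009.
Social marginal cost = private MC + MEC = 53.741 + 4.079q.
Set SMC = demand: 53.741 + 4.079q = 229.165 - 4.325q → q* = 20.8739.
Between q* and q_m the wedge SMC − demand runs linearly from 0 to MEC(q_m), so the loss is a triangle.
DWL = ½ × 3.0270 × 25.4394 = 38.5025.

DWL = 38.503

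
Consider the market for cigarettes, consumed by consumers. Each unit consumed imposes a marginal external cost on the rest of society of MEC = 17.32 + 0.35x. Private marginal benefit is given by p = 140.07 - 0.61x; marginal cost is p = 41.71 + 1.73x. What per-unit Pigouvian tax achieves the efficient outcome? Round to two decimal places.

tax = 27.86 per unit

Social marginal benefit = demand − MEC = 122.75 - 0.96x.
Set SMB = MC: 122.75 - 0.96x = 41.71 + 1.73x → x* = 30.1264.
The Pigouvian tax equals MEC at x*: 17.32 + 0.35×30.1264 = 27.8642.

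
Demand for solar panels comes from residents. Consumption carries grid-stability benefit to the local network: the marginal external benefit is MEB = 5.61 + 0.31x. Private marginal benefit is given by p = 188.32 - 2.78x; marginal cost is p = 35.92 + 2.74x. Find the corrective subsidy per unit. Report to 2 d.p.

subsidy = 15.01 per unit

Social marginal benefit = demand + MEB = 193.93 - 2.47x.
Set SMB = MC: 193.93 - 2.47x = 35.92 + 2.74x → x* = 30.3282.
The Pigouvian subsidy equals MEB at x*: 5.61 + 0.31×30.3282 = 15.0117.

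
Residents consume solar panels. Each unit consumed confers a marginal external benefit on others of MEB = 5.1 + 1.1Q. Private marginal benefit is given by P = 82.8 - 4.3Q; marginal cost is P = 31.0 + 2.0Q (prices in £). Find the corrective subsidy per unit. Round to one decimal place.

subsidy = £17.1 per unit

Social marginal benefit = demand + MEB = 87.9 - 3.2Q.
Set SMB = MC: 87.9 - 3.2Q = 31.0 + 2.0Q → Q* = 10.9423.
The Pigouvian subsidy equals MEB at Q*: 5.1 + 1.1×10.9423 = 17.1365.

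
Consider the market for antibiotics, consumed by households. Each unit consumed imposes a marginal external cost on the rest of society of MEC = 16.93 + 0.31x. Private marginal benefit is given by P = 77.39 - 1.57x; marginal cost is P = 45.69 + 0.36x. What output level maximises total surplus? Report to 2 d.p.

Social marginal benefit = demand − MEC = 60.46 - 1.88x.
Set SMB = MC: 60.46 - 1.88x = 45.69 + 0.36x → x* = 6.5938.

x* = 6.59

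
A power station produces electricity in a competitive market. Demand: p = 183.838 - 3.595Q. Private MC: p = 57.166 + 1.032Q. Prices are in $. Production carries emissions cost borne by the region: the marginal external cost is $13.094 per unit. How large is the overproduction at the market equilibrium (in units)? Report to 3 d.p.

Market equilibrium (private): 57.166 + 1.032Q = 183.838 - 3.595Q → Q_m = 27.3767.
Social marginal cost = private MC + MEC = 70.260 + 1.032Q.
Set SMC = demand: 70.260 + 1.032Q = 183.838 - 3.595Q → Q* = 24.5468.
Gap = |27.3767 − 24.5468| = 2.8299.

2.830 units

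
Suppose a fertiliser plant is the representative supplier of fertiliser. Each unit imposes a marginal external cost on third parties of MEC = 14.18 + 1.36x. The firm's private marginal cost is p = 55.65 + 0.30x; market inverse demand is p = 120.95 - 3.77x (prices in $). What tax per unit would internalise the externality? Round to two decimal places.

Social marginal cost = private MC + MEC = 69.83 + 1.66x.
Set SMC = demand: 69.83 + 1.66x = 120.95 - 3.77x → x* = 9.4144.
The Pigouvian tax equals MEC at x*: 14.18 + 1.36×9.4144 = 26.9836.

tax = $26.98 per unit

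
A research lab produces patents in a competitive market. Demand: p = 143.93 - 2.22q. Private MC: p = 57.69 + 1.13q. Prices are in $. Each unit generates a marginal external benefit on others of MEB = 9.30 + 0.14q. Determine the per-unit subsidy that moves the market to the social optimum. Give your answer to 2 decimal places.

subsidy = $13.47 per unit

Social marginal cost = private MC − MEB = 48.39 + 0.99q.
Set SMC = demand: 48.39 + 0.99q = 143.93 - 2.22q → q* = 29.7632.
The Pigouvian subsidy equals MEB at q*: 9.30 + 0.14×29.7632 = 13.4668.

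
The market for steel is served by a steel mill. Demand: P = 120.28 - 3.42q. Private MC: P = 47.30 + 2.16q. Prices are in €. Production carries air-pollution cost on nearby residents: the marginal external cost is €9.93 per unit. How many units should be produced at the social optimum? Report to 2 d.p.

Social marginal cost = private MC + MEC = 57.23 + 2.16q.
Set SMC = demand: 57.23 + 2.16q = 120.28 - 3.42q → q* = 11.2993.

q* = 11.30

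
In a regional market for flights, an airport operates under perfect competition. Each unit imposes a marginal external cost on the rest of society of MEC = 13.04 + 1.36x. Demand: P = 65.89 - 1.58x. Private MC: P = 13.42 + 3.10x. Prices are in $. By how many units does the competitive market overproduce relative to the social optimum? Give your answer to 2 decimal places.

Market equilibrium (private): 13.42 + 3.10x = 65.89 - 1.58x → x_m = 11.2115.
Social marginal cost = private MC + MEC = 26.46 + 4.46x.
Set SMC = demand: 26.46 + 4.46x = 65.89 - 1.58x → x* = 6.5281.
Gap = |11.2115 − 6.5281| = 4.6834.

4.68 units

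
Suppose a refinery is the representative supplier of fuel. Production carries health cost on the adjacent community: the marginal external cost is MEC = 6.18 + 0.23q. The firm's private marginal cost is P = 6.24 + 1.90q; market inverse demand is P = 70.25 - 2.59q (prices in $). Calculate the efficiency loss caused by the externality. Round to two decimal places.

Market equilibrium (private): 6.24 + 1.90q = 70.25 - 2.59q → q_m = 14.2561.
Social marginal cost = private MC + MEC = 12.42 + 2.13q.
Set SMC = demand: 12.42 + 2.13q = 70.25 - 2.59q → q* = 12.2521.
Between q* and q_m the wedge SMC − demand runs linearly from 0 to MEC(q_m), so the loss is a triangle.
DWL = ½ × 2.0040 × 9.4589 = 9.4778.

DWL = $9.48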